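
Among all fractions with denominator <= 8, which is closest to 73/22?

10/3

Expand x = 73/22 as a continued fraction with the Euclidean algorithm:
  73 = 3*22 + 7, so a_0 = 3.
  22 = 3*7 + 1, so a_1 = 3.
  7 = 7*1 + 0, so a_2 = 7.
so x = [3; 3, 7].
Convergents (p_i = a_i*p_{i-1} + p_{i-2}, q_i = a_i*q_{i-1} + q_{i-2} with p_{-2}=0, p_{-1}=1, q_{-2}=1, q_{-1}=0), until the denominator exceeds 8:
  i=0: a_0=3, p_0 = 3*1 + 0 = 3, q_0 = 3*0 + 1 = 1.
  i=1: a_1=3, p_1 = 3*3 + 1 = 10, q_1 = 3*1 + 0 = 3.
  i=2: a_2=7, p_2 = 7*10 + 3 = 73, q_2 = 7*3 + 1 = 22.
q_2 = 22 > 8, so the last convergent with denominator <= 8 is p_1/q_1 = 10/3.
The closest fraction with denominator <= 8 is either p_1/q_1 or the intermediate fraction (k*p_1 + p_0)/(k*q_1 + q_0) with the largest k >= 1 whose denominator stays <= 8; these approach x as k grows, and every other convergent or intermediate fraction in range is farther away.
Largest k: floor((8 - q_0)/q_1) = floor((8 - 1)/3) = 2.
That gives (2*10 + 3)/(2*3 + 1) = 23/7.
Compare the errors: |x - 10/3| = |73*3 - 10*22|/(22*3) = 1/66, and |x - 23/7| = |73*7 - 23*22|/(22*7) = 5/154.
Cross-multiplying, 1*154 = 154 < 330 = 5*66, so 1/66 is smaller: the convergent 10/3 is closer to x than 23/7.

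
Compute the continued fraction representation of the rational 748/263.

Run the Euclidean algorithm on 748 and 263; the successive quotients are the partial quotients a_0, a_1, ... (each step inverts the fractional part left over by the previous one):
  748 = 2*263 + 222, so a_0 = 2.
  263 = 1*222 + 41, so a_1 = 1.
  222 = 5*41 + 17, so a_2 = 5.
  41 = 2*17 + 7, so a_3 = 2.
  17 = 2*7 + 3, so a_4 = 2.
  7 = 2*3 + 1, so a_5 = 2.
  3 = 3*1 + 0, so a_6 = 3.
The remainder reaches 0 after 7 divisions, so the expansion has 7 partial quotients, read off in order.

[2; 1, 5, 2, 2, 2, 3]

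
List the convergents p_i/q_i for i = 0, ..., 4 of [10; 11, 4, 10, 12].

10/1, 111/11, 454/45, 4651/461, 56266/5577

Using the convergent recurrence p_i = a_i*p_{i-1} + p_{i-2}, q_i = a_i*q_{i-1} + q_{i-2} with p_{-2}=0, p_{-1}=1, q_{-2}=1, q_{-1}=0:
  i=0: a_0=10, p_0 = 10*1 + 0 = 10, q_0 = 10*0 + 1 = 1.
  i=1: a_1=11, p_1 = 11*10 + 1 = 111, q_1 = 11*1 + 0 = 11.
  i=2: a_2=4, p_2 = 4*111 + 10 = 454, q_2 = 4*11 + 1 = 45.
  i=3: a_3=10, p_3 = 10*454 + 111 = 4651, q_3 = 10*45 + 11 = 461.
  i=4: a_4=12, p_4 = 12*4651 + 454 = 56266, q_4 = 12*461 + 45 = 5577.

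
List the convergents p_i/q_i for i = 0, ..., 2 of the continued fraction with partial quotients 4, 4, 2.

4/1, 17/4, 38/9

Using the convergent recurrence p_i = a_i*p_{i-1} + p_{i-2}, q_i = a_i*q_{i-1} + q_{i-2} with p_{-2}=0, p_{-1}=1, q_{-2}=1, q_{-1}=0:
  i=0: a_0=4, p_0 = 4*1 + 0 = 4, q_0 = 4*0 + 1 = 1.
  i=1: a_1=4, p_1 = 4*4 + 1 = 17, q_1 = 4*1 + 0 = 4.
  i=2: a_2=2, p_2 = 2*17 + 4 = 38, q_2 = 2*4 + 1 = 9.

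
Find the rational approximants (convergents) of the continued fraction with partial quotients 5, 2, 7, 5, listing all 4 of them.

5/1, 11/2, 82/15, 421/77

Using the convergent recurrence p_i = a_i*p_{i-1} + p_{i-2}, q_i = a_i*q_{i-1} + q_{i-2} with p_{-2}=0, p_{-1}=1, q_{-2}=1, q_{-1}=0:
  i=0: a_0=5, p_0 = 5*1 + 0 = 5, q_0 = 5*0 + 1 = 1.
  i=1: a_1=2, p_1 = 2*5 + 1 = 11, q_1 = 2*1 + 0 = 2.
  i=2: a_2=7, p_2 = 7*11 + 5 = 82, q_2 = 7*2 + 1 = 15.
  i=3: a_3=5, p_3 = 5*82 + 11 = 421, q_3 = 5*15 + 2 = 77.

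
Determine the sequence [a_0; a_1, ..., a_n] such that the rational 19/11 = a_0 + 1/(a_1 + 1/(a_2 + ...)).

Run the Euclidean algorithm on 19 and 11; the successive quotients are the partial quotients a_0, a_1, ... (each step inverts the fractional part left over by the previous one):
  19 = 1*11 + 8, so a_0 = 1.
  11 = 1*8 + 3, so a_1 = 1.
  8 = 2*3 + 2, so a_2 = 2.
  3 = 1*2 + 1, so a_3 = 1.
  2 = 2*1 + 0, so a_4 = 2.
The remainder reaches 0 after 5 divisions, so the expansion has 5 partial quotients, read off in order.

[1; 1, 2, 1, 2]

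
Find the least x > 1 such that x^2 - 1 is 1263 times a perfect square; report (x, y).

First expand sqrt(1263) as a continued fraction. With x_i = (sqrt(1263) + m_i)/d_i and (m_0, d_0) = (0, 1): a_0 = floor(sqrt(1263)) = 35, since 35^2 = 1225 <= 1263 < 1296 = 36^2.
Iterate m_{i+1} = d_i*a_i - m_i, d_{i+1} = (1263 - m_{i+1}^2)/d_i, a_{i+1} = floor((a_0 + m_{i+1})/d_{i+1}):
  m_1 = 1*35 - 0 = 35, d_1 = (1263 - 35^2)/1 = 38/1 = 38, a_1 = floor((35 + 35)/38) = 1.
  m_2 = 38*1 - 35 = 3, d_2 = (1263 - 3^2)/38 = 1254/38 = 33, a_2 = floor((35 + 3)/33) = 1.
  m_3 = 33*1 - 3 = 30, d_3 = (1263 - 30^2)/33 = 363/33 = 11, a_3 = floor((35 + 30)/11) = 5.
  m_4 = 11*5 - 30 = 25, d_4 = (1263 - 25^2)/11 = 638/11 = 58, a_4 = floor((35 + 25)/58) = 1.
  m_5 = 58*1 - 25 = 33, d_5 = (1263 - 33^2)/58 = 174/58 = 3, a_5 = floor((35 + 33)/3) = 22.
  m_6 = 3*22 - 33 = 33, d_6 = (1263 - 33^2)/3 = 174/3 = 58, a_6 = floor((35 + 33)/58) = 1.
  m_7 = 58*1 - 33 = 25, d_7 = (1263 - 25^2)/58 = 638/58 = 11, a_7 = floor((35 + 25)/11) = 5.
  m_8 = 11*5 - 25 = 30, d_8 = (1263 - 30^2)/11 = 363/11 = 33, a_8 = floor((35 + 30)/33) = 1.
  m_9 = 33*1 - 30 = 3, d_9 = (1263 - 3^2)/33 = 1254/33 = 38, a_9 = floor((35 + 3)/38) = 1.
  m_10 = 38*1 - 3 = 35, d_10 = (1263 - 35^2)/38 = 38/38 = 1, a_10 = floor((35 + 35)/1) = 70.
  m_11 = 1*70 - 35 = 35, d_11 = (1263 - 35^2)/1 = 38/1 = 38: (m_11, d_11) = (m_1, d_1) = (35, 38), so from here the quotients repeat a_1, ..., a_10; the period length is 10.
So sqrt(1263) = [35; (1, 1, 5, 1, 22, 1, 5, 1, 1, 70)] with period length k = 10.
k is even, so the fundamental solution of x^2 - 1263y^2 = 1 is (p_{k-1}, q_{k-1}) = (p_9, q_9); compute convergents through index 9.
Convergents (p_i = a_i*p_{i-1} + p_{i-2}, q_i = a_i*q_{i-1} + q_{i-2} with p_{-2}=0, p_{-1}=1, q_{-2}=1, q_{-1}=0):
  i=0: a_0=35, p_0 = 35*1 + 0 = 35, q_0 = 35*0 + 1 = 1.
  i=1: a_1=1, p_1 = 1*35 + 1 = 36, q_1 = 1*1 + 0 = 1.
  i=2: a_2=1, p_2 = 1*36 + 35 = 71, q_2 = 1*1 + 1 = 2.
  i=3: a_3=5, p_3 = 5*71 + 36 = 391, q_3 = 5*2 + 1 = 11.
  i=4: a_4=1, p_4 = 1*391 + 71 = 462, q_4 = 1*11 + 2 = 13.
  i=5: a_5=22, p_5 = 22*462 + 391 = 10555, q_5 = 22*13 + 11 = 297.
  i=6: a_6=1, p_6 = 1*10555 + 462 = 11017, q_6 = 1*297 + 13 = 310.
  i=7: a_7=5, p_7 = 5*11017 + 10555 = 65640, q_7 = 5*310 + 297 = 1847.
  i=8: a_8=1, p_8 = 1*65640 + 11017 = 76657, q_8 = 1*1847 + 310 = 2157.
  i=9: a_9=1, p_9 = 1*76657 + 65640 = 142297, q_9 = 1*2157 + 1847 = 4004.
Check: 142297^2 - 1263*4004^2 = 20248436209 - 20248436208 = 1, so (x, y) = (142297, 4004) solves the equation, and by the theorem it is the least positive solution.

(x, y) = (142297, 4004)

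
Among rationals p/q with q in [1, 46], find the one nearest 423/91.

Expand x = 423/91 as a continued fraction with the Euclidean algorithm:
  423 = 4*91 + 59, so a_0 = 4.
  91 = 1*59 + 32, so a_1 = 1.
  59 = 1*32 + 27, so a_2 = 1.
  32 = 1*27 + 5, so a_3 = 1.
  27 = 5*5 + 2, so a_4 = 5.
  5 = 2*2 + 1, so a_5 = 2.
  2 = 2*1 + 0, so a_6 = 2.
so x = [4; 1, 1, 1, 5, 2, 2].
Convergents (p_i = a_i*p_{i-1} + p_{i-2}, q_i = a_i*q_{i-1} + q_{i-2} with p_{-2}=0, p_{-1}=1, q_{-2}=1, q_{-1}=0), until the denominator exceeds 46:
  i=0: a_0=4, p_0 = 4*1 + 0 = 4, q_0 = 4*0 + 1 = 1.
  i=1: a_1=1, p_1 = 1*4 + 1 = 5, q_1 = 1*1 + 0 = 1.
  i=2: a_2=1, p_2 = 1*5 + 4 = 9, q_2 = 1*1 + 1 = 2.
  i=3: a_3=1, p_3 = 1*9 + 5 = 14, q_3 = 1*2 + 1 = 3.
  i=4: a_4=5, p_4 = 5*14 + 9 = 79, q_4 = 5*3 + 2 = 17.
  i=5: a_5=2, p_5 = 2*79 + 14 = 172, q_5 = 2*17 + 3 = 37.
  i=6: a_6=2, p_6 = 2*172 + 79 = 423, q_6 = 2*37 + 17 = 91.
q_6 = 91 > 46, so the last convergent with denominator <= 46 is p_5/q_5 = 172/37.
The closest fraction with denominator <= 46 is either p_5/q_5 or the intermediate fraction (k*p_5 + p_4)/(k*q_5 + q_4) with the largest k >= 1 whose denominator stays <= 46; these approach x as k grows, and every other convergent or intermediate fraction in range is farther away.
Largest k: floor((46 - q_4)/q_5) = floor((46 - 17)/37) = 0.
Since k = 0, no intermediate fraction beyond p_5/q_5 has denominator <= 46, so the convergent 172/37 is the closest (its error is |423*37 - 172*91|/(91*37) = 1/3367).

172/37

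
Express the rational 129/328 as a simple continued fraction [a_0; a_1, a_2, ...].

Run the Euclidean algorithm on 129 and 328; the successive quotients are the partial quotients a_0, a_1, ... (each step inverts the fractional part left over by the previous one):
  129 = 0*328 + 129, so a_0 = 0.
  328 = 2*129 + 70, so a_1 = 2.
  129 = 1*70 + 59, so a_2 = 1.
  70 = 1*59 + 11, so a_3 = 1.
  59 = 5*11 + 4, so a_4 = 5.
  11 = 2*4 + 3, so a_5 = 2.
  4 = 1*3 + 1, so a_6 = 1.
  3 = 3*1 + 0, so a_7 = 3.
The remainder reaches 0 after 8 divisions, so the expansion has 8 partial quotients, read off in order.

[0; 2, 1, 1, 5, 2, 1, 3]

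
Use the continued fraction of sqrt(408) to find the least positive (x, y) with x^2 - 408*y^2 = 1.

(x, y) = (101, 5)

First expand sqrt(408) as a continued fraction. With x_i = (sqrt(408) + m_i)/d_i and (m_0, d_0) = (0, 1): a_0 = floor(sqrt(408)) = 20, since 20^2 = 400 <= 408 < 441 = 21^2.
Iterate m_{i+1} = d_i*a_i - m_i, d_{i+1} = (408 - m_{i+1}^2)/d_i, a_{i+1} = floor((a_0 + m_{i+1})/d_{i+1}):
  m_1 = 1*20 - 0 = 20, d_1 = (408 - 20^2)/1 = 8/1 = 8, a_1 = floor((20 + 20)/8) = 5.
  m_2 = 8*5 - 20 = 20, d_2 = (408 - 20^2)/8 = 8/8 = 1, a_2 = floor((20 + 20)/1) = 40.
  m_3 = 1*40 - 20 = 20, d_3 = (408 - 20^2)/1 = 8/1 = 8: (m_3, d_3) = (m_1, d_1) = (20, 8), so from here the quotients repeat a_1, a_2; the period length is 2.
So sqrt(408) = [20; (5, 40)] with period length k = 2.
k is even, so the fundamental solution of x^2 - 408y^2 = 1 is (p_{k-1}, q_{k-1}) = (p_1, q_1); compute convergents through index 1.
Convergents (p_i = a_i*p_{i-1} + p_{i-2}, q_i = a_i*q_{i-1} + q_{i-2} with p_{-2}=0, p_{-1}=1, q_{-2}=1, q_{-1}=0):
  i=0: a_0=20, p_0 = 20*1 + 0 = 20, q_0 = 20*0 + 1 = 1.
  i=1: a_1=5, p_1 = 5*20 + 1 = 101, q_1 = 5*1 + 0 = 5.
Check: 101^2 - 408*5^2 = 10201 - 10200 = 1, so (x, y) = (101, 5) solves the equation, and by the theorem it is the least positive solution.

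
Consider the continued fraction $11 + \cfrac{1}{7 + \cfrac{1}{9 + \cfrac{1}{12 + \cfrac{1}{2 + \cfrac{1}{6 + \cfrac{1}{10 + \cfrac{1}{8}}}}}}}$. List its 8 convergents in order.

11/1, 78/7, 713/64, 8634/775, 17981/1614, 116520/10459, 1183181/106204, 9581968/860091

Using the convergent recurrence p_i = a_i*p_{i-1} + p_{i-2}, q_i = a_i*q_{i-1} + q_{i-2} with p_{-2}=0, p_{-1}=1, q_{-2}=1, q_{-1}=0:
  i=0: a_0=11, p_0 = 11*1 + 0 = 11, q_0 = 11*0 + 1 = 1.
  i=1: a_1=7, p_1 = 7*11 + 1 = 78, q_1 = 7*1 + 0 = 7.
  i=2: a_2=9, p_2 = 9*78 + 11 = 713, q_2 = 9*7 + 1 = 64.
  i=3: a_3=12, p_3 = 12*713 + 78 = 8634, q_3 = 12*64 + 7 = 775.
  i=4: a_4=2, p_4 = 2*8634 + 713 = 17981, q_4 = 2*775 + 64 = 1614.
  i=5: a_5=6, p_5 = 6*17981 + 8634 = 116520, q_5 = 6*1614 + 775 = 10459.
  i=6: a_6=10, p_6 = 10*116520 + 17981 = 1183181, q_6 = 10*10459 + 1614 = 106204.
  i=7: a_7=8, p_7 = 8*1183181 + 116520 = 9581968, q_7 = 8*106204 + 10459 = 860091.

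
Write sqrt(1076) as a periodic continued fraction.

Write x_i = (sqrt(1076) + m_i)/d_i with (m_0, d_0) = (0, 1). a_0 = floor(sqrt(1076)) = 32, since 32^2 = 1024 <= 1076 < 1089 = 33^2.
Iterate m_{i+1} = d_i*a_i - m_i, d_{i+1} = (1076 - m_{i+1}^2)/d_i, a_{i+1} = floor((a_0 + m_{i+1})/d_{i+1}):
  m_1 = 1*32 - 0 = 32, d_1 = (1076 - 32^2)/1 = 52/1 = 52, a_1 = floor((32 + 32)/52) = 1.
  m_2 = 52*1 - 32 = 20, d_2 = (1076 - 20^2)/52 = 676/52 = 13, a_2 = floor((32 + 20)/13) = 4.
  m_3 = 13*4 - 20 = 32, d_3 = (1076 - 32^2)/13 = 52/13 = 4, a_3 = floor((32 + 32)/4) = 16.
  m_4 = 4*16 - 32 = 32, d_4 = (1076 - 32^2)/4 = 52/4 = 13, a_4 = floor((32 + 32)/13) = 4.
  m_5 = 13*4 - 32 = 20, d_5 = (1076 - 20^2)/13 = 676/13 = 52, a_5 = floor((32 + 20)/52) = 1.
  m_6 = 52*1 - 20 = 32, d_6 = (1076 - 32^2)/52 = 52/52 = 1, a_6 = floor((32 + 32)/1) = 64.
  m_7 = 1*64 - 32 = 32, d_7 = (1076 - 32^2)/1 = 52/1 = 52: (m_7, d_7) = (m_1, d_1) = (32, 52), so from here the quotients repeat a_1, ..., a_6; the period length is 6.
Hence the expansion of sqrt(1076) is a_0 = 32 followed by the repeating block 1, 4, 16, 4, 1, 64 (period 6).

[32; (1, 4, 16, 4, 1, 64)]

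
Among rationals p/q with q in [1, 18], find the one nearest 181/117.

Expand x = 181/117 as a continued fraction with the Euclidean algorithm:
  181 = 1*117 + 64, so a_0 = 1.
  117 = 1*64 + 53, so a_1 = 1.
  64 = 1*53 + 11, so a_2 = 1.
  53 = 4*11 + 9, so a_3 = 4.
  11 = 1*9 + 2, so a_4 = 1.
  9 = 4*2 + 1, so a_5 = 4.
  2 = 2*1 + 0, so a_6 = 2.
so x = [1; 1, 1, 4, 1, 4, 2].
Convergents (p_i = a_i*p_{i-1} + p_{i-2}, q_i = a_i*q_{i-1} + q_{i-2} with p_{-2}=0, p_{-1}=1, q_{-2}=1, q_{-1}=0), until the denominator exceeds 18:
  i=0: a_0=1, p_0 = 1*1 + 0 = 1, q_0 = 1*0 + 1 = 1.
  i=1: a_1=1, p_1 = 1*1 + 1 = 2, q_1 = 1*1 + 0 = 1.
  i=2: a_2=1, p_2 = 1*2 + 1 = 3, q_2 = 1*1 + 1 = 2.
  i=3: a_3=4, p_3 = 4*3 + 2 = 14, q_3 = 4*2 + 1 = 9.
  i=4: a_4=1, p_4 = 1*14 + 3 = 17, q_4 = 1*9 + 2 = 11.
  i=5: a_5=4, p_5 = 4*17 + 14 = 82, q_5 = 4*11 + 9 = 53.
q_5 = 53 > 18, so the last convergent with denominator <= 18 is p_4/q_4 = 17/11.
The closest fraction with denominator <= 18 is either p_4/q_4 or the intermediate fraction (k*p_4 + p_3)/(k*q_4 + q_3) with the largest k >= 1 whose denominator stays <= 18; these approach x as k grows, and every other convergent or intermediate fraction in range is farther away.
Largest k: floor((18 - q_3)/q_4) = floor((18 - 9)/11) = 0.
Since k = 0, no intermediate fraction beyond p_4/q_4 has denominator <= 18, so the convergent 17/11 is the closest (its error is |181*11 - 17*117|/(117*11) = 2/1287).

17/11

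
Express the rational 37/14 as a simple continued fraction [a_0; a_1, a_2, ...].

[2; 1, 1, 1, 4]

Run the Euclidean algorithm on 37 and 14; the successive quotients are the partial quotients a_0, a_1, ... (each step inverts the fractional part left over by the previous one):
  37 = 2*14 + 9, so a_0 = 2.
  14 = 1*9 + 5, so a_1 = 1.
  9 = 1*5 + 4, so a_2 = 1.
  5 = 1*4 + 1, so a_3 = 1.
  4 = 4*1 + 0, so a_4 = 4.
The remainder reaches 0 after 5 divisions, so the expansion has 5 partial quotients, read off in order.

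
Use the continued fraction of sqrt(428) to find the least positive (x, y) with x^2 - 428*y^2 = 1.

First expand sqrt(428) as a continued fraction. With x_i = (sqrt(428) + m_i)/d_i and (m_0, d_0) = (0, 1): a_0 = floor(sqrt(428)) = 20, since 20^2 = 400 <= 428 < 441 = 21^2.
Iterate m_{i+1} = d_i*a_i - m_i, d_{i+1} = (428 - m_{i+1}^2)/d_i, a_{i+1} = floor((a_0 + m_{i+1})/d_{i+1}):
  m_1 = 1*20 - 0 = 20, d_1 = (428 - 20^2)/1 = 28/1 = 28, a_1 = floor((20 + 20)/28) = 1.
  m_2 = 28*1 - 20 = 8, d_2 = (428 - 8^2)/28 = 364/28 = 13, a_2 = floor((20 + 8)/13) = 2.
  m_3 = 13*2 - 8 = 18, d_3 = (428 - 18^2)/13 = 104/13 = 8, a_3 = floor((20 + 18)/8) = 4.
  m_4 = 8*4 - 18 = 14, d_4 = (428 - 14^2)/8 = 232/8 = 29, a_4 = floor((20 + 14)/29) = 1.
  m_5 = 29*1 - 14 = 15, d_5 = (428 - 15^2)/29 = 203/29 = 7, a_5 = floor((20 + 15)/7) = 5.
  m_6 = 7*5 - 15 = 20, d_6 = (428 - 20^2)/7 = 28/7 = 4, a_6 = floor((20 + 20)/4) = 10.
  m_7 = 4*10 - 20 = 20, d_7 = (428 - 20^2)/4 = 28/4 = 7, a_7 = floor((20 + 20)/7) = 5.
  m_8 = 7*5 - 20 = 15, d_8 = (428 - 15^2)/7 = 203/7 = 29, a_8 = floor((20 + 15)/29) = 1.
  m_9 = 29*1 - 15 = 14, d_9 = (428 - 14^2)/29 = 232/29 = 8, a_9 = floor((20 + 14)/8) = 4.
  m_10 = 8*4 - 14 = 18, d_10 = (428 - 18^2)/8 = 104/8 = 13, a_10 = floor((20 + 18)/13) = 2.
  m_11 = 13*2 - 18 = 8, d_11 = (428 - 8^2)/13 = 364/13 = 28, a_11 = floor((20 + 8)/28) = 1.
  m_12 = 28*1 - 8 = 20, d_12 = (428 - 20^2)/28 = 28/28 = 1, a_12 = floor((20 + 20)/1) = 40.
  m_13 = 1*40 - 20 = 20, d_13 = (428 - 20^2)/1 = 28/1 = 28: (m_13, d_13) = (m_1, d_1) = (20, 28), so from here the quotients repeat a_1, ..., a_12; the period length is 12.
So sqrt(428) = [20; (1, 2, 4, 1, 5, 10, 5, 1, 4, 2, 1, 40)] with period length k = 12.
k is even, so the fundamental solution of x^2 - 428y^2 = 1 is (p_{k-1}, q_{k-1}) = (p_11, q_11); compute convergents through index 11.
Convergents (p_i = a_i*p_{i-1} + p_{i-2}, q_i = a_i*q_{i-1} + q_{i-2} with p_{-2}=0, p_{-1}=1, q_{-2}=1, q_{-1}=0):
  i=0: a_0=20, p_0 = 20*1 + 0 = 20, q_0 = 20*0 + 1 = 1.
  i=1: a_1=1, p_1 = 1*20 + 1 = 21, q_1 = 1*1 + 0 = 1.
  i=2: a_2=2, p_2 = 2*21 + 20 = 62, q_2 = 2*1 + 1 = 3.
  i=3: a_3=4, p_3 = 4*62 + 21 = 269, q_3 = 4*3 + 1 = 13.
  i=4: a_4=1, p_4 = 1*269 + 62 = 331, q_4 = 1*13 + 3 = 16.
  i=5: a_5=5, p_5 = 5*331 + 269 = 1924, q_5 = 5*16 + 13 = 93.
  i=6: a_6=10, p_6 = 10*1924 + 331 = 19571, q_6 = 10*93 + 16 = 946.
  i=7: a_7=5, p_7 = 5*19571 + 1924 = 99779, q_7 = 5*946 + 93 = 4823.
  i=8: a_8=1, p_8 = 1*99779 + 19571 = 119350, q_8 = 1*4823 + 946 = 5769.
  i=9: a_9=4, p_9 = 4*119350 + 99779 = 577179, q_9 = 4*5769 + 4823 = 27899.
  i=10: a_10=2, p_10 = 2*577179 + 119350 = 1273708, q_10 = 2*27899 + 5769 = 61567.
  i=11: a_11=1, p_11 = 1*1273708 + 577179 = 1850887, q_11 = 1*61567 + 27899 = 89466.
Check: 1850887^2 - 428*89466^2 = 3425782686769 - 3425782686768 = 1, so (x, y) = (1850887, 89466) solves the equation, and by the theorem it is the least positive solution.

(x, y) = (1850887, 89466)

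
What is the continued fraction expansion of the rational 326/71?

[4; 1, 1, 2, 4, 3]

Run the Euclidean algorithm on 326 and 71; the successive quotients are the partial quotients a_0, a_1, ... (each step inverts the fractional part left over by the previous one):
  326 = 4*71 + 42, so a_0 = 4.
  71 = 1*42 + 29, so a_1 = 1.
  42 = 1*29 + 13, so a_2 = 1.
  29 = 2*13 + 3, so a_3 = 2.
  13 = 4*3 + 1, so a_4 = 4.
  3 = 3*1 + 0, so a_5 = 3.
The remainder reaches 0 after 6 divisions, so the expansion has 6 partial quotients, read off in order.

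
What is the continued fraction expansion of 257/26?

[9; 1, 7, 1, 2]

Run the Euclidean algorithm on 257 and 26; the successive quotients are the partial quotients a_0, a_1, ... (each step inverts the fractional part left over by the previous one):
  257 = 9*26 + 23, so a_0 = 9.
  26 = 1*23 + 3, so a_1 = 1.
  23 = 7*3 + 2, so a_2 = 7.
  3 = 1*2 + 1, so a_3 = 1.
  2 = 2*1 + 0, so a_4 = 2.
The remainder reaches 0 after 5 divisions, so the expansion has 5 partial quotients, read off in order.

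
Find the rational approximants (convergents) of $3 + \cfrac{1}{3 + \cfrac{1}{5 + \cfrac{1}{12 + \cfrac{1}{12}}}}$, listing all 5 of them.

3/1, 10/3, 53/16, 646/195, 7805/2356

Using the convergent recurrence p_i = a_i*p_{i-1} + p_{i-2}, q_i = a_i*q_{i-1} + q_{i-2} with p_{-2}=0, p_{-1}=1, q_{-2}=1, q_{-1}=0:
  i=0: a_0=3, p_0 = 3*1 + 0 = 3, q_0 = 3*0 + 1 = 1.
  i=1: a_1=3, p_1 = 3*3 + 1 = 10, q_1 = 3*1 + 0 = 3.
  i=2: a_2=5, p_2 = 5*10 + 3 = 53, q_2 = 5*3 + 1 = 16.
  i=3: a_3=12, p_3 = 12*53 + 10 = 646, q_3 = 12*16 + 3 = 195.
  i=4: a_4=12, p_4 = 12*646 + 53 = 7805, q_4 = 12*195 + 16 = 2356.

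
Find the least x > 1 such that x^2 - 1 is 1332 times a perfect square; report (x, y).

(x, y) = (73, 2)

First expand sqrt(1332) as a continued fraction. With x_i = (sqrt(1332) + m_i)/d_i and (m_0, d_0) = (0, 1): a_0 = floor(sqrt(1332)) = 36, since 36^2 = 1296 <= 1332 < 1369 = 37^2.
Iterate m_{i+1} = d_i*a_i - m_i, d_{i+1} = (1332 - m_{i+1}^2)/d_i, a_{i+1} = floor((a_0 + m_{i+1})/d_{i+1}):
  m_1 = 1*36 - 0 = 36, d_1 = (1332 - 36^2)/1 = 36/1 = 36, a_1 = floor((36 + 36)/36) = 2.
  m_2 = 36*2 - 36 = 36, d_2 = (1332 - 36^2)/36 = 36/36 = 1, a_2 = floor((36 + 36)/1) = 72.
  m_3 = 1*72 - 36 = 36, d_3 = (1332 - 36^2)/1 = 36/1 = 36: (m_3, d_3) = (m_1, d_1) = (36, 36), so from here the quotients repeat a_1, a_2; the period length is 2.
So sqrt(1332) = [36; (2, 72)] with period length k = 2.
k is even, so the fundamental solution of x^2 - 1332y^2 = 1 is (p_{k-1}, q_{k-1}) = (p_1, q_1); compute convergents through index 1.
Convergents (p_i = a_i*p_{i-1} + p_{i-2}, q_i = a_i*q_{i-1} + q_{i-2} with p_{-2}=0, p_{-1}=1, q_{-2}=1, q_{-1}=0):
  i=0: a_0=36, p_0 = 36*1 + 0 = 36, q_0 = 36*0 + 1 = 1.
  i=1: a_1=2, p_1 = 2*36 + 1 = 73, q_1 = 2*1 + 0 = 2.
Check: 73^2 - 1332*2^2 = 5329 - 5328 = 1, so (x, y) = (73, 2) solves the equation, and by the theorem it is the least positive solution.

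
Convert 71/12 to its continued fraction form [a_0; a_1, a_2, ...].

[5; 1, 11]

Run the Euclidean algorithm on 71 and 12; the successive quotients are the partial quotients a_0, a_1, ... (each step inverts the fractional part left over by the previous one):
  71 = 5*12 + 11, so a_0 = 5.
  12 = 1*11 + 1, so a_1 = 1.
  11 = 11*1 + 0, so a_2 = 11.
The remainder reaches 0 after 3 divisions, so the expansion has 3 partial quotients, read off in order.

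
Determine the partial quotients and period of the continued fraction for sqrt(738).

[27; (6, 54)]

Write x_i = (sqrt(738) + m_i)/d_i with (m_0, d_0) = (0, 1). a_0 = floor(sqrt(738)) = 27, since 27^2 = 729 <= 738 < 784 = 28^2.
Iterate m_{i+1} = d_i*a_i - m_i, d_{i+1} = (738 - m_{i+1}^2)/d_i, a_{i+1} = floor((a_0 + m_{i+1})/d_{i+1}):
  m_1 = 1*27 - 0 = 27, d_1 = (738 - 27^2)/1 = 9/1 = 9, a_1 = floor((27 + 27)/9) = 6.
  m_2 = 9*6 - 27 = 27, d_2 = (738 - 27^2)/9 = 9/9 = 1, a_2 = floor((27 + 27)/1) = 54.
  m_3 = 1*54 - 27 = 27, d_3 = (738 - 27^2)/1 = 9/1 = 9: (m_3, d_3) = (m_1, d_1) = (27, 9), so from here the quotients repeat a_1, a_2; the period length is 2.
Hence the expansion of sqrt(738) is a_0 = 27 followed by the repeating block 6, 54 (period 2).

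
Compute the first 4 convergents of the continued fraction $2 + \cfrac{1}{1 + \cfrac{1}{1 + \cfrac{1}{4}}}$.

2/1, 3/1, 5/2, 23/9

Using the convergent recurrence p_i = a_i*p_{i-1} + p_{i-2}, q_i = a_i*q_{i-1} + q_{i-2} with p_{-2}=0, p_{-1}=1, q_{-2}=1, q_{-1}=0:
  i=0: a_0=2, p_0 = 2*1 + 0 = 2, q_0 = 2*0 + 1 = 1.
  i=1: a_1=1, p_1 = 1*2 + 1 = 3, q_1 = 1*1 + 0 = 1.
  i=2: a_2=1, p_2 = 1*3 + 2 = 5, q_2 = 1*1 + 1 = 2.
  i=3: a_3=4, p_3 = 4*5 + 3 = 23, q_3 = 4*2 + 1 = 9.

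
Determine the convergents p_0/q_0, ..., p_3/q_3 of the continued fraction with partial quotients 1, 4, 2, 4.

1/1, 5/4, 11/9, 49/40

Using the convergent recurrence p_i = a_i*p_{i-1} + p_{i-2}, q_i = a_i*q_{i-1} + q_{i-2} with p_{-2}=0, p_{-1}=1, q_{-2}=1, q_{-1}=0:
  i=0: a_0=1, p_0 = 1*1 + 0 = 1, q_0 = 1*0 + 1 = 1.
  i=1: a_1=4, p_1 = 4*1 + 1 = 5, q_1 = 4*1 + 0 = 4.
  i=2: a_2=2, p_2 = 2*5 + 1 = 11, q_2 = 2*4 + 1 = 9.
  i=3: a_3=4, p_3 = 4*11 + 5 = 49, q_3 = 4*9 + 4 = 40.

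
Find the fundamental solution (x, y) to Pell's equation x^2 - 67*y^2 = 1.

First expand sqrt(67) as a continued fraction. With x_i = (sqrt(67) + m_i)/d_i and (m_0, d_0) = (0, 1): a_0 = floor(sqrt(67)) = 8, since 8^2 = 64 <= 67 < 81 = 9^2.
Iterate m_{i+1} = d_i*a_i - m_i, d_{i+1} = (67 - m_{i+1}^2)/d_i, a_{i+1} = floor((a_0 + m_{i+1})/d_{i+1}):
  m_1 = 1*8 - 0 = 8, d_1 = (67 - 8^2)/1 = 3/1 = 3, a_1 = floor((8 + 8)/3) = 5.
  m_2 = 3*5 - 8 = 7, d_2 = (67 - 7^2)/3 = 18/3 = 6, a_2 = floor((8 + 7)/6) = 2.
  m_3 = 6*2 - 7 = 5, d_3 = (67 - 5^2)/6 = 42/6 = 7, a_3 = floor((8 + 5)/7) = 1.
  m_4 = 7*1 - 5 = 2, d_4 = (67 - 2^2)/7 = 63/7 = 9, a_4 = floor((8 + 2)/9) = 1.
  m_5 = 9*1 - 2 = 7, d_5 = (67 - 7^2)/9 = 18/9 = 2, a_5 = floor((8 + 7)/2) = 7.
  m_6 = 2*7 - 7 = 7, d_6 = (67 - 7^2)/2 = 18/2 = 9, a_6 = floor((8 + 7)/9) = 1.
  m_7 = 9*1 - 7 = 2, d_7 = (67 - 2^2)/9 = 63/9 = 7, a_7 = floor((8 + 2)/7) = 1.
  m_8 = 7*1 - 2 = 5, d_8 = (67 - 5^2)/7 = 42/7 = 6, a_8 = floor((8 + 5)/6) = 2.
  m_9 = 6*2 - 5 = 7, d_9 = (67 - 7^2)/6 = 18/6 = 3, a_9 = floor((8 + 7)/3) = 5.
  m_10 = 3*5 - 7 = 8, d_10 = (67 - 8^2)/3 = 3/3 = 1, a_10 = floor((8 + 8)/1) = 16.
  m_11 = 1*16 - 8 = 8, d_11 = (67 - 8^2)/1 = 3/1 = 3: (m_11, d_11) = (m_1, d_1) = (8, 3), so from here the quotients repeat a_1, ..., a_10; the period length is 10.
So sqrt(67) = [8; (5, 2, 1, 1, 7, 1, 1, 2, 5, 16)] with period length k = 10.
k is even, so the fundamental solution of x^2 - 67y^2 = 1 is (p_{k-1}, q_{k-1}) = (p_9, q_9); compute convergents through index 9.
Convergents (p_i = a_i*p_{i-1} + p_{i-2}, q_i = a_i*q_{i-1} + q_{i-2} with p_{-2}=0, p_{-1}=1, q_{-2}=1, q_{-1}=0):
  i=0: a_0=8, p_0 = 8*1 + 0 = 8, q_0 = 8*0 + 1 = 1.
  i=1: a_1=5, p_1 = 5*8 + 1 = 41, q_1 = 5*1 + 0 = 5.
  i=2: a_2=2, p_2 = 2*41 + 8 = 90, q_2 = 2*5 + 1 = 11.
  i=3: a_3=1, p_3 = 1*90 + 41 = 131, q_3 = 1*11 + 5 = 16.
  i=4: a_4=1, p_4 = 1*131 + 90 = 221, q_4 = 1*16 + 11 = 27.
  i=5: a_5=7, p_5 = 7*221 + 131 = 1678, q_5 = 7*27 + 16 = 205.
  i=6: a_6=1, p_6 = 1*1678 + 221 = 1899, q_6 = 1*205 + 27 = 232.
  i=7: a_7=1, p_7 = 1*1899 + 1678 = 3577, q_7 = 1*232 + 205 = 437.
  i=8: a_8=2, p_8 = 2*3577 + 1899 = 9053, q_8 = 2*437 + 232 = 1106.
  i=9: a_9=5, p_9 = 5*9053 + 3577 = 48842, q_9 = 5*1106 + 437 = 5967.
Check: 48842^2 - 67*5967^2 = 2385540964 - 2385540963 = 1, so (x, y) = (48842, 5967) solves the equation, and by the theorem it is the least positive solution.

(x, y) = (48842, 5967)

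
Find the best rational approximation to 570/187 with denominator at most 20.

61/20

Expand x = 570/187 as a continued fraction with the Euclidean algorithm:
  570 = 3*187 + 9, so a_0 = 3.
  187 = 20*9 + 7, so a_1 = 20.
  9 = 1*7 + 2, so a_2 = 1.
  7 = 3*2 + 1, so a_3 = 3.
  2 = 2*1 + 0, so a_4 = 2.
so x = [3; 20, 1, 3, 2].
Convergents (p_i = a_i*p_{i-1} + p_{i-2}, q_i = a_i*q_{i-1} + q_{i-2} with p_{-2}=0, p_{-1}=1, q_{-2}=1, q_{-1}=0), until the denominator exceeds 20:
  i=0: a_0=3, p_0 = 3*1 + 0 = 3, q_0 = 3*0 + 1 = 1.
  i=1: a_1=20, p_1 = 20*3 + 1 = 61, q_1 = 20*1 + 0 = 20.
  i=2: a_2=1, p_2 = 1*61 + 3 = 64, q_2 = 1*20 + 1 = 21.
q_2 = 21 > 20, so the last convergent with denominator <= 20 is p_1/q_1 = 61/20.
The closest fraction with denominator <= 20 is either p_1/q_1 or the intermediate fraction (k*p_1 + p_0)/(k*q_1 + q_0) with the largest k >= 1 whose denominator stays <= 20; these approach x as k grows, and every other convergent or intermediate fraction in range is farther away.
Largest k: floor((20 - q_0)/q_1) = floor((20 - 1)/20) = 0.
Since k = 0, no intermediate fraction beyond p_1/q_1 has denominator <= 20, so the convergent 61/20 is the closest (its error is |570*20 - 61*187|/(187*20) = 7/3740).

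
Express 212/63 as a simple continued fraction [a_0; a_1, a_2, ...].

Run the Euclidean algorithm on 212 and 63; the successive quotients are the partial quotients a_0, a_1, ... (each step inverts the fractional part left over by the previous one):
  212 = 3*63 + 23, so a_0 = 3.
  63 = 2*23 + 17, so a_1 = 2.
  23 = 1*17 + 6, so a_2 = 1.
  17 = 2*6 + 5, so a_3 = 2.
  6 = 1*5 + 1, so a_4 = 1.
  5 = 5*1 + 0, so a_5 = 5.
The remainder reaches 0 after 6 divisions, so the expansion has 6 partial quotients, read off in order.

[3; 2, 1, 2, 1, 5]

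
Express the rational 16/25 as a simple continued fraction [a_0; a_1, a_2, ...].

Run the Euclidean algorithm on 16 and 25; the successive quotients are the partial quotients a_0, a_1, ... (each step inverts the fractional part left over by the previous one):
  16 = 0*25 + 16, so a_0 = 0.
  25 = 1*16 + 9, so a_1 = 1.
  16 = 1*9 + 7, so a_2 = 1.
  9 = 1*7 + 2, so a_3 = 1.
  7 = 3*2 + 1, so a_4 = 3.
  2 = 2*1 + 0, so a_5 = 2.
The remainder reaches 0 after 6 divisions, so the expansion has 6 partial quotients, read off in order.

[0; 1, 1, 1, 3, 2]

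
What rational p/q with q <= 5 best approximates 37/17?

11/5

Expand x = 37/17 as a continued fraction with the Euclidean algorithm:
  37 = 2*17 + 3, so a_0 = 2.
  17 = 5*3 + 2, so a_1 = 5.
  3 = 1*2 + 1, so a_2 = 1.
  2 = 2*1 + 0, so a_3 = 2.
so x = [2; 5, 1, 2].
Convergents (p_i = a_i*p_{i-1} + p_{i-2}, q_i = a_i*q_{i-1} + q_{i-2} with p_{-2}=0, p_{-1}=1, q_{-2}=1, q_{-1}=0), until the denominator exceeds 5:
  i=0: a_0=2, p_0 = 2*1 + 0 = 2, q_0 = 2*0 + 1 = 1.
  i=1: a_1=5, p_1 = 5*2 + 1 = 11, q_1 = 5*1 + 0 = 5.
  i=2: a_2=1, p_2 = 1*11 + 2 = 13, q_2 = 1*5 + 1 = 6.
q_2 = 6 > 5, so the last convergent with denominator <= 5 is p_1/q_1 = 11/5.
The closest fraction with denominator <= 5 is either p_1/q_1 or the intermediate fraction (k*p_1 + p_0)/(k*q_1 + q_0) with the largest k >= 1 whose denominator stays <= 5; these approach x as k grows, and every other convergent or intermediate fraction in range is farther away.
Largest k: floor((5 - q_0)/q_1) = floor((5 - 1)/5) = 0.
Since k = 0, no intermediate fraction beyond p_1/q_1 has denominator <= 5, so the convergent 11/5 is the closest (its error is |37*5 - 11*17|/(17*5) = 2/85).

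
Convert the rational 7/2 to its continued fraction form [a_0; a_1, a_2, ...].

[3; 2]

Run the Euclidean algorithm on 7 and 2; the successive quotients are the partial quotients a_0, a_1, ... (each step inverts the fractional part left over by the previous one):
  7 = 3*2 + 1, so a_0 = 3.
  2 = 2*1 + 0, so a_1 = 2.
The remainder reaches 0 after 2 divisions, so the expansion has 2 partial quotients, read off in order.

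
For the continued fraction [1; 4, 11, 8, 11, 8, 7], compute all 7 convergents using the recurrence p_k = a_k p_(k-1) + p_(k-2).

1/1, 5/4, 56/45, 453/364, 5039/4049, 40765/32756, 290394/233341

Using the convergent recurrence p_i = a_i*p_{i-1} + p_{i-2}, q_i = a_i*q_{i-1} + q_{i-2} with p_{-2}=0, p_{-1}=1, q_{-2}=1, q_{-1}=0:
  i=0: a_0=1, p_0 = 1*1 + 0 = 1, q_0 = 1*0 + 1 = 1.
  i=1: a_1=4, p_1 = 4*1 + 1 = 5, q_1 = 4*1 + 0 = 4.
  i=2: a_2=11, p_2 = 11*5 + 1 = 56, q_2 = 11*4 + 1 = 45.
  i=3: a_3=8, p_3 = 8*56 + 5 = 453, q_3 = 8*45 + 4 = 364.
  i=4: a_4=11, p_4 = 11*453 + 56 = 5039, q_4 = 11*364 + 45 = 4049.
  i=5: a_5=8, p_5 = 8*5039 + 453 = 40765, q_5 = 8*4049 + 364 = 32756.
  i=6: a_6=7, p_6 = 7*40765 + 5039 = 290394, q_6 = 7*32756 + 4049 = 233341.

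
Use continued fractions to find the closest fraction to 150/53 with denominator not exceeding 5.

14/5

Expand x = 150/53 as a continued fraction with the Euclidean algorithm:
  150 = 2*53 + 44, so a_0 = 2.
  53 = 1*44 + 9, so a_1 = 1.
  44 = 4*9 + 8, so a_2 = 4.
  9 = 1*8 + 1, so a_3 = 1.
  8 = 8*1 + 0, so a_4 = 8.
so x = [2; 1, 4, 1, 8].
Convergents (p_i = a_i*p_{i-1} + p_{i-2}, q_i = a_i*q_{i-1} + q_{i-2} with p_{-2}=0, p_{-1}=1, q_{-2}=1, q_{-1}=0), until the denominator exceeds 5:
  i=0: a_0=2, p_0 = 2*1 + 0 = 2, q_0 = 2*0 + 1 = 1.
  i=1: a_1=1, p_1 = 1*2 + 1 = 3, q_1 = 1*1 + 0 = 1.
  i=2: a_2=4, p_2 = 4*3 + 2 = 14, q_2 = 4*1 + 1 = 5.
  i=3: a_3=1, p_3 = 1*14 + 3 = 17, q_3 = 1*5 + 1 = 6.
q_3 = 6 > 5, so the last convergent with denominator <= 5 is p_2/q_2 = 14/5.
The closest fraction with denominator <= 5 is either p_2/q_2 or the intermediate fraction (k*p_2 + p_1)/(k*q_2 + q_1) with the largest k >= 1 whose denominator stays <= 5; these approach x as k grows, and every other convergent or intermediate fraction in range is farther away.
Largest k: floor((5 - q_1)/q_2) = floor((5 - 1)/5) = 0.
Since k = 0, no intermediate fraction beyond p_2/q_2 has denominator <= 5, so the convergent 14/5 is the closest (its error is |150*5 - 14*53|/(53*5) = 8/265).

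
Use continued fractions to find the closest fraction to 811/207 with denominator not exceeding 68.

239/61

Expand x = 811/207 as a continued fraction with the Euclidean algorithm:
  811 = 3*207 + 190, so a_0 = 3.
  207 = 1*190 + 17, so a_1 = 1.
  190 = 11*17 + 3, so a_2 = 11.
  17 = 5*3 + 2, so a_3 = 5.
  3 = 1*2 + 1, so a_4 = 1.
  2 = 2*1 + 0, so a_5 = 2.
so x = [3; 1, 11, 5, 1, 2].
Convergents (p_i = a_i*p_{i-1} + p_{i-2}, q_i = a_i*q_{i-1} + q_{i-2} with p_{-2}=0, p_{-1}=1, q_{-2}=1, q_{-1}=0), until the denominator exceeds 68:
  i=0: a_0=3, p_0 = 3*1 + 0 = 3, q_0 = 3*0 + 1 = 1.
  i=1: a_1=1, p_1 = 1*3 + 1 = 4, q_1 = 1*1 + 0 = 1.
  i=2: a_2=11, p_2 = 11*4 + 3 = 47, q_2 = 11*1 + 1 = 12.
  i=3: a_3=5, p_3 = 5*47 + 4 = 239, q_3 = 5*12 + 1 = 61.
  i=4: a_4=1, p_4 = 1*239 + 47 = 286, q_4 = 1*61 + 12 = 73.
q_4 = 73 > 68, so the last convergent with denominator <= 68 is p_3/q_3 = 239/61.
The closest fraction with denominator <= 68 is either p_3/q_3 or the intermediate fraction (k*p_3 + p_2)/(k*q_3 + q_2) with the largest k >= 1 whose denominator stays <= 68; these approach x as k grows, and every other convergent or intermediate fraction in range is farther away.
Largest k: floor((68 - q_2)/q_3) = floor((68 - 12)/61) = 0.
Since k = 0, no intermediate fraction beyond p_3/q_3 has denominator <= 68, so the convergent 239/61 is the closest (its error is |811*61 - 239*207|/(207*61) = 2/12627).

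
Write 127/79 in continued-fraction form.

Run the Euclidean algorithm on 127 and 79; the successive quotients are the partial quotients a_0, a_1, ... (each step inverts the fractional part left over by the previous one):
  127 = 1*79 + 48, so a_0 = 1.
  79 = 1*48 + 31, so a_1 = 1.
  48 = 1*31 + 17, so a_2 = 1.
  31 = 1*17 + 14, so a_3 = 1.
  17 = 1*14 + 3, so a_4 = 1.
  14 = 4*3 + 2, so a_5 = 4.
  3 = 1*2 + 1, so a_6 = 1.
  2 = 2*1 + 0, so a_7 = 2.
The remainder reaches 0 after 8 divisions, so the expansion has 8 partial quotients, read off in order.

[1; 1, 1, 1, 1, 4, 1, 2]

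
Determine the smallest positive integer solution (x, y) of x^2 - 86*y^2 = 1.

First expand sqrt(86) as a continued fraction. With x_i = (sqrt(86) + m_i)/d_i and (m_0, d_0) = (0, 1): a_0 = floor(sqrt(86)) = 9, since 9^2 = 81 <= 86 < 100 = 10^2.
Iterate m_{i+1} = d_i*a_i - m_i, d_{i+1} = (86 - m_{i+1}^2)/d_i, a_{i+1} = floor((a_0 + m_{i+1})/d_{i+1}):
  m_1 = 1*9 - 0 = 9, d_1 = (86 - 9^2)/1 = 5/1 = 5, a_1 = floor((9 + 9)/5) = 3.
  m_2 = 5*3 - 9 = 6, d_2 = (86 - 6^2)/5 = 50/5 = 10, a_2 = floor((9 + 6)/10) = 1.
  m_3 = 10*1 - 6 = 4, d_3 = (86 - 4^2)/10 = 70/10 = 7, a_3 = floor((9 + 4)/7) = 1.
  m_4 = 7*1 - 4 = 3, d_4 = (86 - 3^2)/7 = 77/7 = 11, a_4 = floor((9 + 3)/11) = 1.
  m_5 = 11*1 - 3 = 8, d_5 = (86 - 8^2)/11 = 22/11 = 2, a_5 = floor((9 + 8)/2) = 8.
  m_6 = 2*8 - 8 = 8, d_6 = (86 - 8^2)/2 = 22/2 = 11, a_6 = floor((9 + 8)/11) = 1.
  m_7 = 11*1 - 8 = 3, d_7 = (86 - 3^2)/11 = 77/11 = 7, a_7 = floor((9 + 3)/7) = 1.
  m_8 = 7*1 - 3 = 4, d_8 = (86 - 4^2)/7 = 70/7 = 10, a_8 = floor((9 + 4)/10) = 1.
  m_9 = 10*1 - 4 = 6, d_9 = (86 - 6^2)/10 = 50/10 = 5, a_9 = floor((9 + 6)/5) = 3.
  m_10 = 5*3 - 6 = 9, d_10 = (86 - 9^2)/5 = 5/5 = 1, a_10 = floor((9 + 9)/1) = 18.
  m_11 = 1*18 - 9 = 9, d_11 = (86 - 9^2)/1 = 5/1 = 5: (m_11, d_11) = (m_1, d_1) = (9, 5), so from here the quotients repeat a_1, ..., a_10; the period length is 10.
So sqrt(86) = [9; (3, 1, 1, 1, 8, 1, 1, 1, 3, 18)] with period length k = 10.
k is even, so the fundamental solution of x^2 - 86y^2 = 1 is (p_{k-1}, q_{k-1}) = (p_9, q_9); compute convergents through index 9.
Convergents (p_i = a_i*p_{i-1} + p_{i-2}, q_i = a_i*q_{i-1} + q_{i-2} with p_{-2}=0, p_{-1}=1, q_{-2}=1, q_{-1}=0):
  i=0: a_0=9, p_0 = 9*1 + 0 = 9, q_0 = 9*0 + 1 = 1.
  i=1: a_1=3, p_1 = 3*9 + 1 = 28, q_1 = 3*1 + 0 = 3.
  i=2: a_2=1, p_2 = 1*28 + 9 = 37, q_2 = 1*3 + 1 = 4.
  i=3: a_3=1, p_3 = 1*37 + 28 = 65, q_3 = 1*4 + 3 = 7.
  i=4: a_4=1, p_4 = 1*65 + 37 = 102, q_4 = 1*7 + 4 = 11.
  i=5: a_5=8, p_5 = 8*102 + 65 = 881, q_5 = 8*11 + 7 = 95.
  i=6: a_6=1, p_6 = 1*881 + 102 = 983, q_6 = 1*95 + 11 = 106.
  i=7: a_7=1, p_7 = 1*983 + 881 = 1864, q_7 = 1*106 + 95 = 201.
  i=8: a_8=1, p_8 = 1*1864 + 983 = 2847, q_8 = 1*201 + 106 = 307.
  i=9: a_9=3, p_9 = 3*2847 + 1864 = 10405, q_9 = 3*307 + 201 = 1122.
Check: 10405^2 - 86*1122^2 = 108264025 - 108264024 = 1, so (x, y) = (10405, 1122) solves the equation, and by the theorem it is the least positive solution.

(x, y) = (10405, 1122)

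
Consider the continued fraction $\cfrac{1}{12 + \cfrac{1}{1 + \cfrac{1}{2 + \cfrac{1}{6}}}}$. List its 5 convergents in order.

Using the convergent recurrence p_i = a_i*p_{i-1} + p_{i-2}, q_i = a_i*q_{i-1} + q_{i-2} with p_{-2}=0, p_{-1}=1, q_{-2}=1, q_{-1}=0:
  i=0: a_0=0, p_0 = 0*1 + 0 = 0, q_0 = 0*0 + 1 = 1.
  i=1: a_1=12, p_1 = 12*0 + 1 = 1, q_1 = 12*1 + 0 = 12.
  i=2: a_2=1, p_2 = 1*1 + 0 = 1, q_2 = 1*12 + 1 = 13.
  i=3: a_3=2, p_3 = 2*1 + 1 = 3, q_3 = 2*13 + 12 = 38.
  i=4: a_4=6, p_4 = 6*3 + 1 = 19, q_4 = 6*38 + 13 = 241.

0/1, 1/12, 1/13, 3/38, 19/241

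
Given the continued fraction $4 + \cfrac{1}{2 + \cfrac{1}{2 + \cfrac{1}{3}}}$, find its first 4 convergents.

4/1, 9/2, 22/5, 75/17

Using the convergent recurrence p_i = a_i*p_{i-1} + p_{i-2}, q_i = a_i*q_{i-1} + q_{i-2} with p_{-2}=0, p_{-1}=1, q_{-2}=1, q_{-1}=0:
  i=0: a_0=4, p_0 = 4*1 + 0 = 4, q_0 = 4*0 + 1 = 1.
  i=1: a_1=2, p_1 = 2*4 + 1 = 9, q_1 = 2*1 + 0 = 2.
  i=2: a_2=2, p_2 = 2*9 + 4 = 22, q_2 = 2*2 + 1 = 5.
  i=3: a_3=3, p_3 = 3*22 + 9 = 75, q_3 = 3*5 + 2 = 17.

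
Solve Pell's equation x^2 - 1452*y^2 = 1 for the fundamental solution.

First expand sqrt(1452) as a continued fraction. With x_i = (sqrt(1452) + m_i)/d_i and (m_0, d_0) = (0, 1): a_0 = floor(sqrt(1452)) = 38, since 38^2 = 1444 <= 1452 < 1521 = 39^2.
Iterate m_{i+1} = d_i*a_i - m_i, d_{i+1} = (1452 - m_{i+1}^2)/d_i, a_{i+1} = floor((a_0 + m_{i+1})/d_{i+1}):
  m_1 = 1*38 - 0 = 38, d_1 = (1452 - 38^2)/1 = 8/1 = 8, a_1 = floor((38 + 38)/8) = 9.
  m_2 = 8*9 - 38 = 34, d_2 = (1452 - 34^2)/8 = 296/8 = 37, a_2 = floor((38 + 34)/37) = 1.
  m_3 = 37*1 - 34 = 3, d_3 = (1452 - 3^2)/37 = 1443/37 = 39, a_3 = floor((38 + 3)/39) = 1.
  m_4 = 39*1 - 3 = 36, d_4 = (1452 - 36^2)/39 = 156/39 = 4, a_4 = floor((38 + 36)/4) = 18.
  m_5 = 4*18 - 36 = 36, d_5 = (1452 - 36^2)/4 = 156/4 = 39, a_5 = floor((38 + 36)/39) = 1.
  m_6 = 39*1 - 36 = 3, d_6 = (1452 - 3^2)/39 = 1443/39 = 37, a_6 = floor((38 + 3)/37) = 1.
  m_7 = 37*1 - 3 = 34, d_7 = (1452 - 34^2)/37 = 296/37 = 8, a_7 = floor((38 + 34)/8) = 9.
  m_8 = 8*9 - 34 = 38, d_8 = (1452 - 38^2)/8 = 8/8 = 1, a_8 = floor((38 + 38)/1) = 76.
  m_9 = 1*76 - 38 = 38, d_9 = (1452 - 38^2)/1 = 8/1 = 8: (m_9, d_9) = (m_1, d_1) = (38, 8), so from here the quotients repeat a_1, ..., a_8; the period length is 8.
So sqrt(1452) = [38; (9, 1, 1, 18, 1, 1, 9, 76)] with period length k = 8.
k is even, so the fundamental solution of x^2 - 1452y^2 = 1 is (p_{k-1}, q_{k-1}) = (p_7, q_7); compute convergents through index 7.
Convergents (p_i = a_i*p_{i-1} + p_{i-2}, q_i = a_i*q_{i-1} + q_{i-2} with p_{-2}=0, p_{-1}=1, q_{-2}=1, q_{-1}=0):
  i=0: a_0=38, p_0 = 38*1 + 0 = 38, q_0 = 38*0 + 1 = 1.
  i=1: a_1=9, p_1 = 9*38 + 1 = 343, q_1 = 9*1 + 0 = 9.
  i=2: a_2=1, p_2 = 1*343 + 38 = 381, q_2 = 1*9 + 1 = 10.
  i=3: a_3=1, p_3 = 1*381 + 343 = 724, q_3 = 1*10 + 9 = 19.
  i=4: a_4=18, p_4 = 18*724 + 381 = 13413, q_4 = 18*19 + 10 = 352.
  i=5: a_5=1, p_5 = 1*13413 + 724 = 14137, q_5 = 1*352 + 19 = 371.
  i=6: a_6=1, p_6 = 1*14137 + 13413 = 27550, q_6 = 1*371 + 352 = 723.
  i=7: a_7=9, p_7 = 9*27550 + 14137 = 262087, q_7 = 9*723 + 371 = 6878.
Check: 262087^2 - 1452*6878^2 = 68689595569 - 68689595568 = 1, so (x, y) = (262087, 6878) solves the equation, and by the theorem it is the least positive solution.

(x, y) = (262087, 6878)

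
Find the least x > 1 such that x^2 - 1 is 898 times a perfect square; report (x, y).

First expand sqrt(898) as a continued fraction. With x_i = (sqrt(898) + m_i)/d_i and (m_0, d_0) = (0, 1): a_0 = floor(sqrt(898)) = 29, since 29^2 = 841 <= 898 < 900 = 30^2.
Iterate m_{i+1} = d_i*a_i - m_i, d_{i+1} = (898 - m_{i+1}^2)/d_i, a_{i+1} = floor((a_0 + m_{i+1})/d_{i+1}):
  m_1 = 1*29 - 0 = 29, d_1 = (898 - 29^2)/1 = 57/1 = 57, a_1 = floor((29 + 29)/57) = 1.
  m_2 = 57*1 - 29 = 28, d_2 = (898 - 28^2)/57 = 114/57 = 2, a_2 = floor((29 + 28)/2) = 28.
  m_3 = 2*28 - 28 = 28, d_3 = (898 - 28^2)/2 = 114/2 = 57, a_3 = floor((29 + 28)/57) = 1.
  m_4 = 57*1 - 28 = 29, d_4 = (898 - 29^2)/57 = 57/57 = 1, a_4 = floor((29 + 29)/1) = 58.
  m_5 = 1*58 - 29 = 29, d_5 = (898 - 29^2)/1 = 57/1 = 57: (m_5, d_5) = (m_1, d_1) = (29, 57), so from here the quotients repeat a_1, ..., a_4; the period length is 4.
So sqrt(898) = [29; (1, 28, 1, 58)] with period length k = 4.
k is even, so the fundamental solution of x^2 - 898y^2 = 1 is (p_{k-1}, q_{k-1}) = (p_3, q_3); compute convergents through index 3.
Convergents (p_i = a_i*p_{i-1} + p_{i-2}, q_i = a_i*q_{i-1} + q_{i-2} with p_{-2}=0, p_{-1}=1, q_{-2}=1, q_{-1}=0):
  i=0: a_0=29, p_0 = 29*1 + 0 = 29, q_0 = 29*0 + 1 = 1.
  i=1: a_1=1, p_1 = 1*29 + 1 = 30, q_1 = 1*1 + 0 = 1.
  i=2: a_2=28, p_2 = 28*30 + 29 = 869, q_2 = 28*1 + 1 = 29.
  i=3: a_3=1, p_3 = 1*869 + 30 = 899, q_3 = 1*29 + 1 = 30.
Check: 899^2 - 898*30^2 = 808201 - 808200 = 1, so (x, y) = (899, 30) solves the equation, and by the theorem it is the least positive solution.

(x, y) = (899, 30)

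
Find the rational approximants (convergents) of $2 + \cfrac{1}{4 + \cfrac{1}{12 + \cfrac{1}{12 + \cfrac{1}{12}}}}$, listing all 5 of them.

2/1, 9/4, 110/49, 1329/592, 16058/7153

Using the convergent recurrence p_i = a_i*p_{i-1} + p_{i-2}, q_i = a_i*q_{i-1} + q_{i-2} with p_{-2}=0, p_{-1}=1, q_{-2}=1, q_{-1}=0:
  i=0: a_0=2, p_0 = 2*1 + 0 = 2, q_0 = 2*0 + 1 = 1.
  i=1: a_1=4, p_1 = 4*2 + 1 = 9, q_1 = 4*1 + 0 = 4.
  i=2: a_2=12, p_2 = 12*9 + 2 = 110, q_2 = 12*4 + 1 = 49.
  i=3: a_3=12, p_3 = 12*110 + 9 = 1329, q_3 = 12*49 + 4 = 592.
  i=4: a_4=12, p_4 = 12*1329 + 110 = 16058, q_4 = 12*592 + 49 = 7153.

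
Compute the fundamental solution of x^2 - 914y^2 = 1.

First expand sqrt(914) as a continued fraction. With x_i = (sqrt(914) + m_i)/d_i and (m_0, d_0) = (0, 1): a_0 = floor(sqrt(914)) = 30, since 30^2 = 900 <= 914 < 961 = 31^2.
Iterate m_{i+1} = d_i*a_i - m_i, d_{i+1} = (914 - m_{i+1}^2)/d_i, a_{i+1} = floor((a_0 + m_{i+1})/d_{i+1}):
  m_1 = 1*30 - 0 = 30, d_1 = (914 - 30^2)/1 = 14/1 = 14, a_1 = floor((30 + 30)/14) = 4.
  m_2 = 14*4 - 30 = 26, d_2 = (914 - 26^2)/14 = 238/14 = 17, a_2 = floor((30 + 26)/17) = 3.
  m_3 = 17*3 - 26 = 25, d_3 = (914 - 25^2)/17 = 289/17 = 17, a_3 = floor((30 + 25)/17) = 3.
  m_4 = 17*3 - 25 = 26, d_4 = (914 - 26^2)/17 = 238/17 = 14, a_4 = floor((30 + 26)/14) = 4.
  m_5 = 14*4 - 26 = 30, d_5 = (914 - 30^2)/14 = 14/14 = 1, a_5 = floor((30 + 30)/1) = 60.
  m_6 = 1*60 - 30 = 30, d_6 = (914 - 30^2)/1 = 14/1 = 14: (m_6, d_6) = (m_1, d_1) = (30, 14), so from here the quotients repeat a_1, ..., a_5; the period length is 5.
So sqrt(914) = [30; (4, 3, 3, 4, 60)] with period length k = 5.
k is odd, so (p_{k-1}, q_{k-1}) only solves x^2 - 914y^2 = -1 and the fundamental solution of x^2 - 914y^2 = 1 is (p_{2k-1}, q_{2k-1}) = (p_9, q_9); compute convergents through index 9, running through the period twice.
Convergents (p_i = a_i*p_{i-1} + p_{i-2}, q_i = a_i*q_{i-1} + q_{i-2} with p_{-2}=0, p_{-1}=1, q_{-2}=1, q_{-1}=0):
  i=0: a_0=30, p_0 = 30*1 + 0 = 30, q_0 = 30*0 + 1 = 1.
  i=1: a_1=4, p_1 = 4*30 + 1 = 121, q_1 = 4*1 + 0 = 4.
  i=2: a_2=3, p_2 = 3*121 + 30 = 393, q_2 = 3*4 + 1 = 13.
  i=3: a_3=3, p_3 = 3*393 + 121 = 1300, q_3 = 3*13 + 4 = 43.
  i=4: a_4=4, p_4 = 4*1300 + 393 = 5593, q_4 = 4*43 + 13 = 185.
  i=5: a_5=60, p_5 = 60*5593 + 1300 = 336880, q_5 = 60*185 + 43 = 11143.
  i=6: a_6=4, p_6 = 4*336880 + 5593 = 1353113, q_6 = 4*11143 + 185 = 44757.
  i=7: a_7=3, p_7 = 3*1353113 + 336880 = 4396219, q_7 = 3*44757 + 11143 = 145414.
  i=8: a_8=3, p_8 = 3*4396219 + 1353113 = 14541770, q_8 = 3*145414 + 44757 = 480999.
  i=9: a_9=4, p_9 = 4*14541770 + 4396219 = 62563299, q_9 = 4*480999 + 145414 = 2069410.
Indeed p_4^2 - 914*q_4^2 = 31281649 - 31281650 = -1, not +1.
Check: 62563299^2 - 914*2069410^2 = 3914166381763401 - 3914166381763400 = 1, so (x, y) = (62563299, 2069410) solves the equation, and by the theorem it is the least positive solution.

(x, y) = (62563299, 2069410)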